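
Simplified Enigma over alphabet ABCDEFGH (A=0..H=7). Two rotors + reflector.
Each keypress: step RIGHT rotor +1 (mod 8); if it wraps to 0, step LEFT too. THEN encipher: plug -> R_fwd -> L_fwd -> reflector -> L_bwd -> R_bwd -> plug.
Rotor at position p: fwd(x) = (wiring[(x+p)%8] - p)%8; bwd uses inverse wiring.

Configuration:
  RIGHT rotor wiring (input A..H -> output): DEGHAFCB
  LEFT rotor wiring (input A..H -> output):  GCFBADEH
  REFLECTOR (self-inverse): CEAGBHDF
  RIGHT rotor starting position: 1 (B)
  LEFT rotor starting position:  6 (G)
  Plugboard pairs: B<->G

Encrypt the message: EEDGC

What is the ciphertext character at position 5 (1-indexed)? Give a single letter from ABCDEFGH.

Char 1 ('E'): step: R->2, L=6; E->plug->E->R->A->L->G->refl->D->L'->F->R'->B->plug->G
Char 2 ('E'): step: R->3, L=6; E->plug->E->R->G->L->C->refl->A->L'->C->R'->C->plug->C
Char 3 ('D'): step: R->4, L=6; D->plug->D->R->F->L->D->refl->G->L'->A->R'->F->plug->F
Char 4 ('G'): step: R->5, L=6; G->plug->B->R->F->L->D->refl->G->L'->A->R'->A->plug->A
Char 5 ('C'): step: R->6, L=6; C->plug->C->R->F->L->D->refl->G->L'->A->R'->E->plug->E

E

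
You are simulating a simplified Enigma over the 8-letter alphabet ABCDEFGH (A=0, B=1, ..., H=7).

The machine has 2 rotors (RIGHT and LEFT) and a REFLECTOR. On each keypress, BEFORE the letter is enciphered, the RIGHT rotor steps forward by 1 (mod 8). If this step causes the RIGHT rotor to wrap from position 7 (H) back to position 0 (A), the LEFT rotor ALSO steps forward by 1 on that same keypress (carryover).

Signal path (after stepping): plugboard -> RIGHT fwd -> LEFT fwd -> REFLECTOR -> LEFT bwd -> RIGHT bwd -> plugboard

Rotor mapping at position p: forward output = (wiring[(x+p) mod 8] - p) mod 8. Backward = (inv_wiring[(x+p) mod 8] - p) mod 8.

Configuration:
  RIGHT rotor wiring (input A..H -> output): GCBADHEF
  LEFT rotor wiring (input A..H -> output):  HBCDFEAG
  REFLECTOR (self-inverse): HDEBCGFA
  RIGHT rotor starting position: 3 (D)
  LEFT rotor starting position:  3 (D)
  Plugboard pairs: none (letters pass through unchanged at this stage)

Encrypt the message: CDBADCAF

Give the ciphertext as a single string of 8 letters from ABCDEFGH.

Answer: AECCGACE

Derivation:
Char 1 ('C'): step: R->4, L=3; C->plug->C->R->A->L->A->refl->H->L'->H->R'->A->plug->A
Char 2 ('D'): step: R->5, L=3; D->plug->D->R->B->L->C->refl->E->L'->F->R'->E->plug->E
Char 3 ('B'): step: R->6, L=3; B->plug->B->R->H->L->H->refl->A->L'->A->R'->C->plug->C
Char 4 ('A'): step: R->7, L=3; A->plug->A->R->G->L->G->refl->F->L'->D->R'->C->plug->C
Char 5 ('D'): step: R->0, L->4 (L advanced); D->plug->D->R->A->L->B->refl->D->L'->E->R'->G->plug->G
Char 6 ('C'): step: R->1, L=4; C->plug->C->R->H->L->H->refl->A->L'->B->R'->A->plug->A
Char 7 ('A'): step: R->2, L=4; A->plug->A->R->H->L->H->refl->A->L'->B->R'->C->plug->C
Char 8 ('F'): step: R->3, L=4; F->plug->F->R->D->L->C->refl->E->L'->C->R'->E->plug->E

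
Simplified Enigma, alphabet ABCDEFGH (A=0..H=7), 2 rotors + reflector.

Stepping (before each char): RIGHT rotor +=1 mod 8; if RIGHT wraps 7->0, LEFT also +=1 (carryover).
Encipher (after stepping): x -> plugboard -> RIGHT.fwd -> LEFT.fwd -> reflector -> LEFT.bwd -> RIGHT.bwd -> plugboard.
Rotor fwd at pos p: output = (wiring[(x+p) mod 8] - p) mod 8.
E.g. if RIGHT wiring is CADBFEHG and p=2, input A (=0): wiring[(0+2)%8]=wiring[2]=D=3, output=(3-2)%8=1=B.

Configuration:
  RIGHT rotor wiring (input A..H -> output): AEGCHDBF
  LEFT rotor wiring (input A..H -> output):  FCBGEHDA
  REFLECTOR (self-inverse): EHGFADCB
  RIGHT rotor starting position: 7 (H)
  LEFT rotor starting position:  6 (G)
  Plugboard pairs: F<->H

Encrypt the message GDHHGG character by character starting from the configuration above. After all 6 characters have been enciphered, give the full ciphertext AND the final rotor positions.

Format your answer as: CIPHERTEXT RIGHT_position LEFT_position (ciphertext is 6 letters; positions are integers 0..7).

Char 1 ('G'): step: R->0, L->7 (L advanced); G->plug->G->R->B->L->G->refl->C->L'->D->R'->F->plug->H
Char 2 ('D'): step: R->1, L=7; D->plug->D->R->G->L->A->refl->E->L'->H->R'->H->plug->F
Char 3 ('H'): step: R->2, L=7; H->plug->F->R->D->L->C->refl->G->L'->B->R'->D->plug->D
Char 4 ('H'): step: R->3, L=7; H->plug->F->R->F->L->F->refl->D->L'->C->R'->E->plug->E
Char 5 ('G'): step: R->4, L=7; G->plug->G->R->C->L->D->refl->F->L'->F->R'->C->plug->C
Char 6 ('G'): step: R->5, L=7; G->plug->G->R->F->L->F->refl->D->L'->C->R'->H->plug->F
Final: ciphertext=HFDECF, RIGHT=5, LEFT=7

Answer: HFDECF 5 7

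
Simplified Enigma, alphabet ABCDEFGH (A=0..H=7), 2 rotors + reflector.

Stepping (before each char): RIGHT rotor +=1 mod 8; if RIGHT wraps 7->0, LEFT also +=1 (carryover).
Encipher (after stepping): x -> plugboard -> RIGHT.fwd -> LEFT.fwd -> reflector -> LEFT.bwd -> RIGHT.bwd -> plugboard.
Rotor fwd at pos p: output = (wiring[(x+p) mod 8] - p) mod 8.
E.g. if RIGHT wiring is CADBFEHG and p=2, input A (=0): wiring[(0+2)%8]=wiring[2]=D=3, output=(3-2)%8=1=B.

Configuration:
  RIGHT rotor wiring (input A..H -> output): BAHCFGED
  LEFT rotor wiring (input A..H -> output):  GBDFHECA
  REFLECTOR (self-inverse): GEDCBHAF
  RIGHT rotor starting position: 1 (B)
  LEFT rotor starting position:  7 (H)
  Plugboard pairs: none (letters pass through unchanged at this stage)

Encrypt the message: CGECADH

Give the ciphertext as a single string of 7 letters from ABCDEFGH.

Char 1 ('C'): step: R->2, L=7; C->plug->C->R->D->L->E->refl->B->L'->A->R'->B->plug->B
Char 2 ('G'): step: R->3, L=7; G->plug->G->R->F->L->A->refl->G->L'->E->R'->H->plug->H
Char 3 ('E'): step: R->4, L=7; E->plug->E->R->F->L->A->refl->G->L'->E->R'->F->plug->F
Char 4 ('C'): step: R->5, L=7; C->plug->C->R->G->L->F->refl->H->L'->B->R'->A->plug->A
Char 5 ('A'): step: R->6, L=7; A->plug->A->R->G->L->F->refl->H->L'->B->R'->E->plug->E
Char 6 ('D'): step: R->7, L=7; D->plug->D->R->A->L->B->refl->E->L'->D->R'->E->plug->E
Char 7 ('H'): step: R->0, L->0 (L advanced); H->plug->H->R->D->L->F->refl->H->L'->E->R'->G->plug->G

Answer: BHFAEEG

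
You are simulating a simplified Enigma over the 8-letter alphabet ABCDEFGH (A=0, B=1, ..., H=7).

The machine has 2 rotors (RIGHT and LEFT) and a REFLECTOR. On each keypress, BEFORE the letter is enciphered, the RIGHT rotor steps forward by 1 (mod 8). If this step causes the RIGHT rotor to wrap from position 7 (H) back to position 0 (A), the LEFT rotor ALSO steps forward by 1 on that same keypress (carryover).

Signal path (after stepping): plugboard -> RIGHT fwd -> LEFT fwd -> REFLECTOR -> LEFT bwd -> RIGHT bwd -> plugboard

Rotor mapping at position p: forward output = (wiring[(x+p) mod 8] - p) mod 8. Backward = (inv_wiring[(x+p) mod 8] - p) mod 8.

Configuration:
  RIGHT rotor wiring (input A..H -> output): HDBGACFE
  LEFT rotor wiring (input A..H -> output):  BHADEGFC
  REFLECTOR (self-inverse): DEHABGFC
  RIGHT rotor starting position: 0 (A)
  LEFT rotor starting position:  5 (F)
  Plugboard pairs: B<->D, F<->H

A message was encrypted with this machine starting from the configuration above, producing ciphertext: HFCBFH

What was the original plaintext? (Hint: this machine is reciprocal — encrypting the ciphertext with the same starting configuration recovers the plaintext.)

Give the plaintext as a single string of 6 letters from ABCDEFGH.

Char 1 ('H'): step: R->1, L=5; H->plug->F->R->E->L->C->refl->H->L'->H->R'->D->plug->B
Char 2 ('F'): step: R->2, L=5; F->plug->H->R->B->L->A->refl->D->L'->F->R'->G->plug->G
Char 3 ('C'): step: R->3, L=5; C->plug->C->R->H->L->H->refl->C->L'->E->R'->F->plug->H
Char 4 ('B'): step: R->4, L=5; B->plug->D->R->A->L->B->refl->E->L'->D->R'->E->plug->E
Char 5 ('F'): step: R->5, L=5; F->plug->H->R->D->L->E->refl->B->L'->A->R'->B->plug->D
Char 6 ('H'): step: R->6, L=5; H->plug->F->R->A->L->B->refl->E->L'->D->R'->E->plug->E

Answer: BGHEDE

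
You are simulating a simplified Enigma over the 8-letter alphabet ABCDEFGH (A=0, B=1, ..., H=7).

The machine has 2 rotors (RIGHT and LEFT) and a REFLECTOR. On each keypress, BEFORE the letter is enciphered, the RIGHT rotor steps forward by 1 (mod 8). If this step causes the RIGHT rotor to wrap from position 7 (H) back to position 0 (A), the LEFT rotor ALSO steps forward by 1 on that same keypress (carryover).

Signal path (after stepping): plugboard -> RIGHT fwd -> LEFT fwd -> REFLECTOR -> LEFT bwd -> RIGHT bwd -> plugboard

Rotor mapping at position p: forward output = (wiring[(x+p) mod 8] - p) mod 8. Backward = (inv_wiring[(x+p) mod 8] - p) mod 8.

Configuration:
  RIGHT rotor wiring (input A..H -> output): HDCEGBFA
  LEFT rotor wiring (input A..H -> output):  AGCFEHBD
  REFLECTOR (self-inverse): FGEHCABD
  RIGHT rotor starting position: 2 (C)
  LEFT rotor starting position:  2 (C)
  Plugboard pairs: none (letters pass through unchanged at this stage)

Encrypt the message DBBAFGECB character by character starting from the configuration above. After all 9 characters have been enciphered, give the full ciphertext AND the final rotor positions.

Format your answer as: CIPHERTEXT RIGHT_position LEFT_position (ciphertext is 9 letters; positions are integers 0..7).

Answer: HGCBGDAGA 3 3

Derivation:
Char 1 ('D'): step: R->3, L=2; D->plug->D->R->C->L->C->refl->E->L'->H->R'->H->plug->H
Char 2 ('B'): step: R->4, L=2; B->plug->B->R->F->L->B->refl->G->L'->G->R'->G->plug->G
Char 3 ('B'): step: R->5, L=2; B->plug->B->R->A->L->A->refl->F->L'->D->R'->C->plug->C
Char 4 ('A'): step: R->6, L=2; A->plug->A->R->H->L->E->refl->C->L'->C->R'->B->plug->B
Char 5 ('F'): step: R->7, L=2; F->plug->F->R->H->L->E->refl->C->L'->C->R'->G->plug->G
Char 6 ('G'): step: R->0, L->3 (L advanced); G->plug->G->R->F->L->F->refl->A->L'->E->R'->D->plug->D
Char 7 ('E'): step: R->1, L=3; E->plug->E->R->A->L->C->refl->E->L'->C->R'->A->plug->A
Char 8 ('C'): step: R->2, L=3; C->plug->C->R->E->L->A->refl->F->L'->F->R'->G->plug->G
Char 9 ('B'): step: R->3, L=3; B->plug->B->R->D->L->G->refl->B->L'->B->R'->A->plug->A
Final: ciphertext=HGCBGDAGA, RIGHT=3, LEFT=3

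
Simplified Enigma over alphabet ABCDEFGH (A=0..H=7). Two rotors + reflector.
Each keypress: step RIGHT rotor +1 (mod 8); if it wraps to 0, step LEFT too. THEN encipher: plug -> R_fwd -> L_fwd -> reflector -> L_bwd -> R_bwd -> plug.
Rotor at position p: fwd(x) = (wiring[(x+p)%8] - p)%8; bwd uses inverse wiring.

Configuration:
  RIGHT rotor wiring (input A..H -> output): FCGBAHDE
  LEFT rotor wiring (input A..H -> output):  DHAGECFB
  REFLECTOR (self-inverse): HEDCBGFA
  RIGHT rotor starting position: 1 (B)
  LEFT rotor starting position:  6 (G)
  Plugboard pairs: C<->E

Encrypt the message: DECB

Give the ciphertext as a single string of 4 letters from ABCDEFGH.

Answer: HCAA

Derivation:
Char 1 ('D'): step: R->2, L=6; D->plug->D->R->F->L->A->refl->H->L'->A->R'->H->plug->H
Char 2 ('E'): step: R->3, L=6; E->plug->C->R->E->L->C->refl->D->L'->B->R'->E->plug->C
Char 3 ('C'): step: R->4, L=6; C->plug->E->R->B->L->D->refl->C->L'->E->R'->A->plug->A
Char 4 ('B'): step: R->5, L=6; B->plug->B->R->G->L->G->refl->F->L'->C->R'->A->plug->A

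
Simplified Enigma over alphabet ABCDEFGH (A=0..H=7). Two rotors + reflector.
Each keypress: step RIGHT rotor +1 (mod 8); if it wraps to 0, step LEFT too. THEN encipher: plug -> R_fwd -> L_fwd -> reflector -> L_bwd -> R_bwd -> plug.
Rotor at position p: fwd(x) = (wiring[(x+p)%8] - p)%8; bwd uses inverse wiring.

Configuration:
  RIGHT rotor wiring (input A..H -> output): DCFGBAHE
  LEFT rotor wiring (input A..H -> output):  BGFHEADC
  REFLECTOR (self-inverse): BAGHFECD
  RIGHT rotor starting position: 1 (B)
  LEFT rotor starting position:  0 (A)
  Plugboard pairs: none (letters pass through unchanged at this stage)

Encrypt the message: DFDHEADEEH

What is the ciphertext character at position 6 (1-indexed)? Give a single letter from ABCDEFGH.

Char 1 ('D'): step: R->2, L=0; D->plug->D->R->G->L->D->refl->H->L'->D->R'->A->plug->A
Char 2 ('F'): step: R->3, L=0; F->plug->F->R->A->L->B->refl->A->L'->F->R'->C->plug->C
Char 3 ('D'): step: R->4, L=0; D->plug->D->R->A->L->B->refl->A->L'->F->R'->A->plug->A
Char 4 ('H'): step: R->5, L=0; H->plug->H->R->E->L->E->refl->F->L'->C->R'->B->plug->B
Char 5 ('E'): step: R->6, L=0; E->plug->E->R->H->L->C->refl->G->L'->B->R'->A->plug->A
Char 6 ('A'): step: R->7, L=0; A->plug->A->R->F->L->A->refl->B->L'->A->R'->H->plug->H

H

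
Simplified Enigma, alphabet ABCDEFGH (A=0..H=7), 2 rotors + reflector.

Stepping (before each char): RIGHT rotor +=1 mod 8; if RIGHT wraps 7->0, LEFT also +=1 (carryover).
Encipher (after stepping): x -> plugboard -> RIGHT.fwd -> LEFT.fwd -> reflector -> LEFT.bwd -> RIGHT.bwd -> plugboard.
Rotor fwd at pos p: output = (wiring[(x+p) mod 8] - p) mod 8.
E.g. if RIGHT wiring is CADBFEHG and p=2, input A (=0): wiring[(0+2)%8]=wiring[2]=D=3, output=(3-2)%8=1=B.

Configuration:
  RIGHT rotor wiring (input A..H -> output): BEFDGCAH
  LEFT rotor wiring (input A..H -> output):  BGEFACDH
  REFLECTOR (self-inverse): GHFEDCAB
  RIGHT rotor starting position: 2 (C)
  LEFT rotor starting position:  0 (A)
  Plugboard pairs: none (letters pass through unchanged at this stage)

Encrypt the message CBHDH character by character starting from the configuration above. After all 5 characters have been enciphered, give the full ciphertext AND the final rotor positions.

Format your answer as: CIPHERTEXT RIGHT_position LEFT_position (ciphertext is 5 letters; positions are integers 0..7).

Char 1 ('C'): step: R->3, L=0; C->plug->C->R->H->L->H->refl->B->L'->A->R'->A->plug->A
Char 2 ('B'): step: R->4, L=0; B->plug->B->R->G->L->D->refl->E->L'->C->R'->A->plug->A
Char 3 ('H'): step: R->5, L=0; H->plug->H->R->B->L->G->refl->A->L'->E->R'->D->plug->D
Char 4 ('D'): step: R->6, L=0; D->plug->D->R->G->L->D->refl->E->L'->C->R'->A->plug->A
Char 5 ('H'): step: R->7, L=0; H->plug->H->R->B->L->G->refl->A->L'->E->R'->E->plug->E
Final: ciphertext=AADAE, RIGHT=7, LEFT=0

Answer: AADAE 7 0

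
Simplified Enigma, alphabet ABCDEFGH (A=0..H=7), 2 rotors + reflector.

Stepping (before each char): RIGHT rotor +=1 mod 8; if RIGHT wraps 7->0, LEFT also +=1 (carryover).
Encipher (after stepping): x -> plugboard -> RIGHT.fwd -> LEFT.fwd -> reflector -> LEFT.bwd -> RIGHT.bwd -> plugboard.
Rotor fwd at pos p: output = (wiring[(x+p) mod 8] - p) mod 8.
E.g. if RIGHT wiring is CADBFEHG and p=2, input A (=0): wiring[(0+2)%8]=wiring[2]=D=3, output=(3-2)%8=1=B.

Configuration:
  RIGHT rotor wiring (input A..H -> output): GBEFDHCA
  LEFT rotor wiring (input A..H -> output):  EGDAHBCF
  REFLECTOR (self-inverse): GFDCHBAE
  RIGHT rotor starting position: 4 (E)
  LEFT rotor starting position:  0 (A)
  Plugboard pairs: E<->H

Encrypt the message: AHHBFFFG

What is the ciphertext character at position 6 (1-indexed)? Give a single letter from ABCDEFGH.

Char 1 ('A'): step: R->5, L=0; A->plug->A->R->C->L->D->refl->C->L'->G->R'->H->plug->E
Char 2 ('H'): step: R->6, L=0; H->plug->E->R->G->L->C->refl->D->L'->C->R'->B->plug->B
Char 3 ('H'): step: R->7, L=0; H->plug->E->R->G->L->C->refl->D->L'->C->R'->C->plug->C
Char 4 ('B'): step: R->0, L->1 (L advanced); B->plug->B->R->B->L->C->refl->D->L'->H->R'->F->plug->F
Char 5 ('F'): step: R->1, L=1; F->plug->F->R->B->L->C->refl->D->L'->H->R'->G->plug->G
Char 6 ('F'): step: R->2, L=1; F->plug->F->R->G->L->E->refl->H->L'->C->R'->A->plug->A

A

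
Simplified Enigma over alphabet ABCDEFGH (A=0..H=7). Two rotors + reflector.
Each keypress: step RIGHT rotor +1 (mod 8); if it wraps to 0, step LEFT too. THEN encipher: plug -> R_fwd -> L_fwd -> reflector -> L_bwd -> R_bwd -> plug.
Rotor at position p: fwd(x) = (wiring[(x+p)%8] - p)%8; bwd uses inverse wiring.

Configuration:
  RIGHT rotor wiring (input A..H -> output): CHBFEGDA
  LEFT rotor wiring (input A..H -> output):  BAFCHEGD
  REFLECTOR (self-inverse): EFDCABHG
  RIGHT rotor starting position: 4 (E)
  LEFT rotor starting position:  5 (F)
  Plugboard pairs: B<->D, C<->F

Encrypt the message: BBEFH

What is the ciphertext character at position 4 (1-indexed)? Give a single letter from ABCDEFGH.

Char 1 ('B'): step: R->5, L=5; B->plug->D->R->F->L->A->refl->E->L'->D->R'->C->plug->F
Char 2 ('B'): step: R->6, L=5; B->plug->D->R->B->L->B->refl->F->L'->G->R'->G->plug->G
Char 3 ('E'): step: R->7, L=5; E->plug->E->R->G->L->F->refl->B->L'->B->R'->A->plug->A
Char 4 ('F'): step: R->0, L->6 (L advanced); F->plug->C->R->B->L->F->refl->B->L'->G->R'->F->plug->C

C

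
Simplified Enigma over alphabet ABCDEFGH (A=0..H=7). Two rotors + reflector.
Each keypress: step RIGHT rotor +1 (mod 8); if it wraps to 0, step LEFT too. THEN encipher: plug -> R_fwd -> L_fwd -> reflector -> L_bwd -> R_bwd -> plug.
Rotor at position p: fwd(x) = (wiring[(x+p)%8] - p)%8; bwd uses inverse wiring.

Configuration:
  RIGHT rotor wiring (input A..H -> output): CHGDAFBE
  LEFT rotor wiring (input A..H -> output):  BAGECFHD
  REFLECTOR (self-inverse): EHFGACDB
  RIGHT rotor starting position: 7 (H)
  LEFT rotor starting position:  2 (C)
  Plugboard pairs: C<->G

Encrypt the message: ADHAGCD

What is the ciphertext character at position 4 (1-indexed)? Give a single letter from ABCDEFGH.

Char 1 ('A'): step: R->0, L->3 (L advanced); A->plug->A->R->C->L->C->refl->F->L'->G->R'->C->plug->G
Char 2 ('D'): step: R->1, L=3; D->plug->D->R->H->L->D->refl->G->L'->F->R'->B->plug->B
Char 3 ('H'): step: R->2, L=3; H->plug->H->R->F->L->G->refl->D->L'->H->R'->E->plug->E
Char 4 ('A'): step: R->3, L=3; A->plug->A->R->A->L->B->refl->H->L'->B->R'->E->plug->E

E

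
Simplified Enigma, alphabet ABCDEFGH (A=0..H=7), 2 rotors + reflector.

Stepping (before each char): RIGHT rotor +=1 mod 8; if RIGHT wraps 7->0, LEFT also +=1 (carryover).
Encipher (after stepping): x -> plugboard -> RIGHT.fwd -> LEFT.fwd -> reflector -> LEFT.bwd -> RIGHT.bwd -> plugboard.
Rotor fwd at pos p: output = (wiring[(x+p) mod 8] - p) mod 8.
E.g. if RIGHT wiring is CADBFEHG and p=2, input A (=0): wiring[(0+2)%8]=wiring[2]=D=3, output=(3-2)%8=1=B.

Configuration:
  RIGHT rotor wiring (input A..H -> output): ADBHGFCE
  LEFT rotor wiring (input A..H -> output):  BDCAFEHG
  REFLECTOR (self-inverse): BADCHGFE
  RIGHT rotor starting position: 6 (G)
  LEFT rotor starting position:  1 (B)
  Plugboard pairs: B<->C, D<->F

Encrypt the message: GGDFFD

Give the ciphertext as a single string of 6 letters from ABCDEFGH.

Answer: ACEDGF

Derivation:
Char 1 ('G'): step: R->7, L=1; G->plug->G->R->G->L->F->refl->G->L'->F->R'->A->plug->A
Char 2 ('G'): step: R->0, L->2 (L advanced); G->plug->G->R->C->L->D->refl->C->L'->D->R'->B->plug->C
Char 3 ('D'): step: R->1, L=2; D->plug->F->R->B->L->G->refl->F->L'->E->R'->E->plug->E
Char 4 ('F'): step: R->2, L=2; F->plug->D->R->D->L->C->refl->D->L'->C->R'->F->plug->D
Char 5 ('F'): step: R->3, L=2; F->plug->D->R->H->L->B->refl->A->L'->A->R'->G->plug->G
Char 6 ('D'): step: R->4, L=2; D->plug->F->R->H->L->B->refl->A->L'->A->R'->D->plug->F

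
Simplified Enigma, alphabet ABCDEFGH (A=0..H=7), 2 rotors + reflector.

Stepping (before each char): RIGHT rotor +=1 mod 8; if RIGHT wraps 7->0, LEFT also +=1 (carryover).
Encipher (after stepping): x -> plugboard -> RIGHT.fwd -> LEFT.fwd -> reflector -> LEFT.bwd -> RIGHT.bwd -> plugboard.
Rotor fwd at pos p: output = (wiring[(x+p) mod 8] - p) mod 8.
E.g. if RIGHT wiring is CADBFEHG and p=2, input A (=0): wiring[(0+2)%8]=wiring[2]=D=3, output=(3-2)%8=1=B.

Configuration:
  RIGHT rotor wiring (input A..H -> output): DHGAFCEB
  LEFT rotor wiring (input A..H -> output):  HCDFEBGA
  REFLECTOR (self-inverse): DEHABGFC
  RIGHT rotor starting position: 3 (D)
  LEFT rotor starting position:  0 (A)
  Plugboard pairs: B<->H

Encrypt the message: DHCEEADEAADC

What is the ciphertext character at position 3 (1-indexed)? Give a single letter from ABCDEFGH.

Char 1 ('D'): step: R->4, L=0; D->plug->D->R->F->L->B->refl->E->L'->E->R'->H->plug->B
Char 2 ('H'): step: R->5, L=0; H->plug->B->R->H->L->A->refl->D->L'->C->R'->E->plug->E
Char 3 ('C'): step: R->6, L=0; C->plug->C->R->F->L->B->refl->E->L'->E->R'->H->plug->B

B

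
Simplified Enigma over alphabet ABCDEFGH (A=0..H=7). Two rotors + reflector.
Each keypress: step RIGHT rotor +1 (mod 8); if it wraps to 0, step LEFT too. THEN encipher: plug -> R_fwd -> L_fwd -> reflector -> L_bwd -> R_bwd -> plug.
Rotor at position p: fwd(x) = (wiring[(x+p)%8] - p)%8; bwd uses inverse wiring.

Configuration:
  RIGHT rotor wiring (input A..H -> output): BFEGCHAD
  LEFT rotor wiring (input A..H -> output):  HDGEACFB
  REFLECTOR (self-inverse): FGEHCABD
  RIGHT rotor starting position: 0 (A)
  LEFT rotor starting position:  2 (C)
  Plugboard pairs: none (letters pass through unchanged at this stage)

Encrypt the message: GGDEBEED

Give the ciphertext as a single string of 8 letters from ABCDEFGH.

Char 1 ('G'): step: R->1, L=2; G->plug->G->R->C->L->G->refl->B->L'->H->R'->F->plug->F
Char 2 ('G'): step: R->2, L=2; G->plug->G->R->H->L->B->refl->G->L'->C->R'->A->plug->A
Char 3 ('D'): step: R->3, L=2; D->plug->D->R->F->L->H->refl->D->L'->E->R'->C->plug->C
Char 4 ('E'): step: R->4, L=2; E->plug->E->R->F->L->H->refl->D->L'->E->R'->C->plug->C
Char 5 ('B'): step: R->5, L=2; B->plug->B->R->D->L->A->refl->F->L'->G->R'->C->plug->C
Char 6 ('E'): step: R->6, L=2; E->plug->E->R->G->L->F->refl->A->L'->D->R'->C->plug->C
Char 7 ('E'): step: R->7, L=2; E->plug->E->R->H->L->B->refl->G->L'->C->R'->B->plug->B
Char 8 ('D'): step: R->0, L->3 (L advanced); D->plug->D->R->G->L->A->refl->F->L'->B->R'->A->plug->A

Answer: FACCCCBA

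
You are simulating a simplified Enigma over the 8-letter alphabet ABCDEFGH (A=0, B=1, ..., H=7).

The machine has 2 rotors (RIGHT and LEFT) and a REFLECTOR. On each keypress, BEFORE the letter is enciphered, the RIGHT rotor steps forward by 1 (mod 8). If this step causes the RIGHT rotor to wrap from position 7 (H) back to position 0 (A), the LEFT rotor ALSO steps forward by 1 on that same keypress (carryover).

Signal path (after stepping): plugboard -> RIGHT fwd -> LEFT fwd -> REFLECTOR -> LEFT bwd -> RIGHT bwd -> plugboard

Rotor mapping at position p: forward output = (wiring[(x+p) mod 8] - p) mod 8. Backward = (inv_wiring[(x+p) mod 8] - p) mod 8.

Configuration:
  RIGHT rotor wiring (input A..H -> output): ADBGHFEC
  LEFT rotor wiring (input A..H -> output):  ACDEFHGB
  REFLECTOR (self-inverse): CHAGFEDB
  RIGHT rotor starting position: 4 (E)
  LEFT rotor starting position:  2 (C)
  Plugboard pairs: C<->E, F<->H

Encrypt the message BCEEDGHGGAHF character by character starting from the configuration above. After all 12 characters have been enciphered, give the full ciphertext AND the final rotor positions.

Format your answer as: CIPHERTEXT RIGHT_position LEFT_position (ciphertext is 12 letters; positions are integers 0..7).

Answer: GBACBHEFBHGC 0 4

Derivation:
Char 1 ('B'): step: R->5, L=2; B->plug->B->R->H->L->A->refl->C->L'->B->R'->G->plug->G
Char 2 ('C'): step: R->6, L=2; C->plug->E->R->D->L->F->refl->E->L'->E->R'->B->plug->B
Char 3 ('E'): step: R->7, L=2; E->plug->C->R->E->L->E->refl->F->L'->D->R'->A->plug->A
Char 4 ('E'): step: R->0, L->3 (L advanced); E->plug->C->R->B->L->C->refl->A->L'->H->R'->E->plug->C
Char 5 ('D'): step: R->1, L=3; D->plug->D->R->G->L->H->refl->B->L'->A->R'->B->plug->B
Char 6 ('G'): step: R->2, L=3; G->plug->G->R->G->L->H->refl->B->L'->A->R'->F->plug->H
Char 7 ('H'): step: R->3, L=3; H->plug->F->R->F->L->F->refl->E->L'->C->R'->C->plug->E
Char 8 ('G'): step: R->4, L=3; G->plug->G->R->F->L->F->refl->E->L'->C->R'->H->plug->F
Char 9 ('G'): step: R->5, L=3; G->plug->G->R->B->L->C->refl->A->L'->H->R'->B->plug->B
Char 10 ('A'): step: R->6, L=3; A->plug->A->R->G->L->H->refl->B->L'->A->R'->F->plug->H
Char 11 ('H'): step: R->7, L=3; H->plug->F->R->A->L->B->refl->H->L'->G->R'->G->plug->G
Char 12 ('F'): step: R->0, L->4 (L advanced); F->plug->H->R->C->L->C->refl->A->L'->H->R'->E->plug->C
Final: ciphertext=GBACBHEFBHGC, RIGHT=0, LEFT=4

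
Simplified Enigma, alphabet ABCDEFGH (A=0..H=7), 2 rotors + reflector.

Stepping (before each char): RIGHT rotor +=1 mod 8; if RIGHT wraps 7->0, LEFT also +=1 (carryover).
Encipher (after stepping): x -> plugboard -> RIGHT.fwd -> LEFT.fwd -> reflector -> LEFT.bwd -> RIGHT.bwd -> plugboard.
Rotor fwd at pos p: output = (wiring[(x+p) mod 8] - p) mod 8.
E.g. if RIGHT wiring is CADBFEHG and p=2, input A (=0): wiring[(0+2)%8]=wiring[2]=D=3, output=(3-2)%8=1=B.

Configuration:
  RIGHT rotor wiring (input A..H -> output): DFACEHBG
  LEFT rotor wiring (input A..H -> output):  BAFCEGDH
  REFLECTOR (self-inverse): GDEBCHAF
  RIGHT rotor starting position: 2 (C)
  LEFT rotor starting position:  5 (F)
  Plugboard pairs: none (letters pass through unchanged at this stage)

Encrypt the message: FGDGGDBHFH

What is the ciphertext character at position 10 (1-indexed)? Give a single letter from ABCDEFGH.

Char 1 ('F'): step: R->3, L=5; F->plug->F->R->A->L->B->refl->D->L'->E->R'->C->plug->C
Char 2 ('G'): step: R->4, L=5; G->plug->G->R->E->L->D->refl->B->L'->A->R'->A->plug->A
Char 3 ('D'): step: R->5, L=5; D->plug->D->R->G->L->F->refl->H->L'->H->R'->H->plug->H
Char 4 ('G'): step: R->6, L=5; G->plug->G->R->G->L->F->refl->H->L'->H->R'->D->plug->D
Char 5 ('G'): step: R->7, L=5; G->plug->G->R->A->L->B->refl->D->L'->E->R'->B->plug->B
Char 6 ('D'): step: R->0, L->6 (L advanced); D->plug->D->R->C->L->D->refl->B->L'->B->R'->G->plug->G
Char 7 ('B'): step: R->1, L=6; B->plug->B->R->H->L->A->refl->G->L'->G->R'->E->plug->E
Char 8 ('H'): step: R->2, L=6; H->plug->H->R->D->L->C->refl->E->L'->F->R'->D->plug->D
Char 9 ('F'): step: R->3, L=6; F->plug->F->R->A->L->F->refl->H->L'->E->R'->C->plug->C
Char 10 ('H'): step: R->4, L=6; H->plug->H->R->G->L->G->refl->A->L'->H->R'->E->plug->E

E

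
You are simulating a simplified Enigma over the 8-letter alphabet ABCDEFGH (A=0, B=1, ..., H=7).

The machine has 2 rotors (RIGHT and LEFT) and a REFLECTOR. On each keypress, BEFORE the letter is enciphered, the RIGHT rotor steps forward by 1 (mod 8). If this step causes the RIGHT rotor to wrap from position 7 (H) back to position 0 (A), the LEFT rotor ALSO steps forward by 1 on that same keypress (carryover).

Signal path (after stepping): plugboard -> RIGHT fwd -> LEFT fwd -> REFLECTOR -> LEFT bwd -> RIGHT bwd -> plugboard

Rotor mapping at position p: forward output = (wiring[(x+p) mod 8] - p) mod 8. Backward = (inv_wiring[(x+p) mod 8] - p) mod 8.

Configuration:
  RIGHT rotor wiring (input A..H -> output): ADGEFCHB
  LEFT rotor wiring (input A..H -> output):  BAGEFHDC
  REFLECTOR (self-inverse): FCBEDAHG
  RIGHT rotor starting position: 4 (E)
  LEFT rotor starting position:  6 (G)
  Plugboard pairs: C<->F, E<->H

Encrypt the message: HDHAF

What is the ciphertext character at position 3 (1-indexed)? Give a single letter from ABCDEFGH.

Char 1 ('H'): step: R->5, L=6; H->plug->E->R->G->L->H->refl->G->L'->F->R'->A->plug->A
Char 2 ('D'): step: R->6, L=6; D->plug->D->R->F->L->G->refl->H->L'->G->R'->F->plug->C
Char 3 ('H'): step: R->7, L=6; H->plug->E->R->F->L->G->refl->H->L'->G->R'->F->plug->C

C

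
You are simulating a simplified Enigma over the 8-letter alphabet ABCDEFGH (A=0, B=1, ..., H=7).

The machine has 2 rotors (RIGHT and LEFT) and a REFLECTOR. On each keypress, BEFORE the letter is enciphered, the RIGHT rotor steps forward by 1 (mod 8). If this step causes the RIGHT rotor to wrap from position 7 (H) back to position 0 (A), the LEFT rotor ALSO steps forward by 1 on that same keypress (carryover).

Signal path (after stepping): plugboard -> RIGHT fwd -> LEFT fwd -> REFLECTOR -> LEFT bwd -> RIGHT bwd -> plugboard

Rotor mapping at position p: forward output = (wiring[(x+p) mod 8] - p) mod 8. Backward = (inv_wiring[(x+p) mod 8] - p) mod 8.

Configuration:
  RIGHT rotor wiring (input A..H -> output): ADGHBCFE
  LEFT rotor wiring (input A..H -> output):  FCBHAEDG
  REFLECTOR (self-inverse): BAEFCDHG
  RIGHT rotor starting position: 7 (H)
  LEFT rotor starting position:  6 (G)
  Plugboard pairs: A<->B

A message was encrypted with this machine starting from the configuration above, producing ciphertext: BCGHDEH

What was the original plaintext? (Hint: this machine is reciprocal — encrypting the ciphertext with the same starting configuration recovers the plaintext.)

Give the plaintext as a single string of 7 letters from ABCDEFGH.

Answer: EBFCCGD

Derivation:
Char 1 ('B'): step: R->0, L->7 (L advanced); B->plug->A->R->A->L->H->refl->G->L'->B->R'->E->plug->E
Char 2 ('C'): step: R->1, L=7; C->plug->C->R->G->L->F->refl->D->L'->C->R'->A->plug->B
Char 3 ('G'): step: R->2, L=7; G->plug->G->R->G->L->F->refl->D->L'->C->R'->F->plug->F
Char 4 ('H'): step: R->3, L=7; H->plug->H->R->D->L->C->refl->E->L'->H->R'->C->plug->C
Char 5 ('D'): step: R->4, L=7; D->plug->D->R->A->L->H->refl->G->L'->B->R'->C->plug->C
Char 6 ('E'): step: R->5, L=7; E->plug->E->R->G->L->F->refl->D->L'->C->R'->G->plug->G
Char 7 ('H'): step: R->6, L=7; H->plug->H->R->E->L->A->refl->B->L'->F->R'->D->plug->D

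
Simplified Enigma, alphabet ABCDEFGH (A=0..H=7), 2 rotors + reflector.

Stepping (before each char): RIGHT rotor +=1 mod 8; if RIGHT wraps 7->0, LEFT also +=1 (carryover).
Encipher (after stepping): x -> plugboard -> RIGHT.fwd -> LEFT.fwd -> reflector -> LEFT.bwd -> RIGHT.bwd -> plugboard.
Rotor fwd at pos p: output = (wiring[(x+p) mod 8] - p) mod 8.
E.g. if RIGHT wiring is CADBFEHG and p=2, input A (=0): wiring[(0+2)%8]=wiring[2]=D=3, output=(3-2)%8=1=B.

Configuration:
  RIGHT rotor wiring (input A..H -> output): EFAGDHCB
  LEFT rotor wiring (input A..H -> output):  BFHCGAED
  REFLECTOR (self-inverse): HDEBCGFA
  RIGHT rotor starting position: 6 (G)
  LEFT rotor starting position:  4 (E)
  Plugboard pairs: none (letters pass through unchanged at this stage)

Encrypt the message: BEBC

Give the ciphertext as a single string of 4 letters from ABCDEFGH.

Char 1 ('B'): step: R->7, L=4; B->plug->B->R->F->L->B->refl->D->L'->G->R'->C->plug->C
Char 2 ('E'): step: R->0, L->5 (L advanced); E->plug->E->R->D->L->E->refl->C->L'->F->R'->B->plug->B
Char 3 ('B'): step: R->1, L=5; B->plug->B->R->H->L->B->refl->D->L'->A->R'->G->plug->G
Char 4 ('C'): step: R->2, L=5; C->plug->C->R->B->L->H->refl->A->L'->E->R'->B->plug->B

Answer: CBGB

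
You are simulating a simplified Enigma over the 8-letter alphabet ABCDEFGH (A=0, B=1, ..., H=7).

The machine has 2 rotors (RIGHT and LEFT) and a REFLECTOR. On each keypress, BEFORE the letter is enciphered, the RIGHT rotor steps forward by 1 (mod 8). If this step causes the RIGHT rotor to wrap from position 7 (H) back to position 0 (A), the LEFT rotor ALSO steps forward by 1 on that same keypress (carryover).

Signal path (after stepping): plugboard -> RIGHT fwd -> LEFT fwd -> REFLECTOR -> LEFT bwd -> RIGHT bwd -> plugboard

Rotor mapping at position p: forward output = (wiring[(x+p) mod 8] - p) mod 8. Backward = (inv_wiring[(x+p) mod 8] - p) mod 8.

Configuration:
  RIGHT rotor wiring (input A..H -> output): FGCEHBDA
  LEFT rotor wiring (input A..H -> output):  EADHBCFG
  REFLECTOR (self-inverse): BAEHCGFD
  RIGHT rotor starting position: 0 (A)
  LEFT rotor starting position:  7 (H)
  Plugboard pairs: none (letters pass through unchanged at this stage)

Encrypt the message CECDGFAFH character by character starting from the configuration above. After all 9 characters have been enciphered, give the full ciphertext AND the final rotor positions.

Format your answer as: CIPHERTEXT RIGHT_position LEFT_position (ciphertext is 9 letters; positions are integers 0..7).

Answer: ADDFEDCDB 1 0

Derivation:
Char 1 ('C'): step: R->1, L=7; C->plug->C->R->D->L->E->refl->C->L'->F->R'->A->plug->A
Char 2 ('E'): step: R->2, L=7; E->plug->E->R->B->L->F->refl->G->L'->H->R'->D->plug->D
Char 3 ('C'): step: R->3, L=7; C->plug->C->R->G->L->D->refl->H->L'->A->R'->D->plug->D
Char 4 ('D'): step: R->4, L=7; D->plug->D->R->E->L->A->refl->B->L'->C->R'->F->plug->F
Char 5 ('G'): step: R->5, L=7; G->plug->G->R->H->L->G->refl->F->L'->B->R'->E->plug->E
Char 6 ('F'): step: R->6, L=7; F->plug->F->R->G->L->D->refl->H->L'->A->R'->D->plug->D
Char 7 ('A'): step: R->7, L=7; A->plug->A->R->B->L->F->refl->G->L'->H->R'->C->plug->C
Char 8 ('F'): step: R->0, L->0 (L advanced); F->plug->F->R->B->L->A->refl->B->L'->E->R'->D->plug->D
Char 9 ('H'): step: R->1, L=0; H->plug->H->R->E->L->B->refl->A->L'->B->R'->B->plug->B
Final: ciphertext=ADDFEDCDB, RIGHT=1, LEFT=0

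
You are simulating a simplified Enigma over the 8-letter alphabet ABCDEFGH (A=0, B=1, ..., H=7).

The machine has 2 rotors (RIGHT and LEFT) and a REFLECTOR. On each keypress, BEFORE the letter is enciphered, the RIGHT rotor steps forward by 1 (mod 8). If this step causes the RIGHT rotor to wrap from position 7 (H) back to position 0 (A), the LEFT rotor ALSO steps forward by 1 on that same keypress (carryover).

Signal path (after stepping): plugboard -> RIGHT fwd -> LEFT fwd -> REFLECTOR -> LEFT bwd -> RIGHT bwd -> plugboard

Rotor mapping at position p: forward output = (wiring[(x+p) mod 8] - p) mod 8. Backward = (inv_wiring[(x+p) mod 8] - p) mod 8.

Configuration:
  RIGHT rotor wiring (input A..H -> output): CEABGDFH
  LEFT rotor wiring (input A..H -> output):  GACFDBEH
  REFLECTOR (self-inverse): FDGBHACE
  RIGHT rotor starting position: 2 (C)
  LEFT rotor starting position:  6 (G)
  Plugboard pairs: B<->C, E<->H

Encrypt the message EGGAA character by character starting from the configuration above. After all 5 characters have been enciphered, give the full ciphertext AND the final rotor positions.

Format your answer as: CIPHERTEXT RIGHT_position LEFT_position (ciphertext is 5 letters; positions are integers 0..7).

Char 1 ('E'): step: R->3, L=6; E->plug->H->R->F->L->H->refl->E->L'->E->R'->E->plug->H
Char 2 ('G'): step: R->4, L=6; G->plug->G->R->E->L->E->refl->H->L'->F->R'->H->plug->E
Char 3 ('G'): step: R->5, L=6; G->plug->G->R->E->L->E->refl->H->L'->F->R'->D->plug->D
Char 4 ('A'): step: R->6, L=6; A->plug->A->R->H->L->D->refl->B->L'->B->R'->B->plug->C
Char 5 ('A'): step: R->7, L=6; A->plug->A->R->A->L->G->refl->C->L'->D->R'->B->plug->C
Final: ciphertext=HEDCC, RIGHT=7, LEFT=6

Answer: HEDCC 7 6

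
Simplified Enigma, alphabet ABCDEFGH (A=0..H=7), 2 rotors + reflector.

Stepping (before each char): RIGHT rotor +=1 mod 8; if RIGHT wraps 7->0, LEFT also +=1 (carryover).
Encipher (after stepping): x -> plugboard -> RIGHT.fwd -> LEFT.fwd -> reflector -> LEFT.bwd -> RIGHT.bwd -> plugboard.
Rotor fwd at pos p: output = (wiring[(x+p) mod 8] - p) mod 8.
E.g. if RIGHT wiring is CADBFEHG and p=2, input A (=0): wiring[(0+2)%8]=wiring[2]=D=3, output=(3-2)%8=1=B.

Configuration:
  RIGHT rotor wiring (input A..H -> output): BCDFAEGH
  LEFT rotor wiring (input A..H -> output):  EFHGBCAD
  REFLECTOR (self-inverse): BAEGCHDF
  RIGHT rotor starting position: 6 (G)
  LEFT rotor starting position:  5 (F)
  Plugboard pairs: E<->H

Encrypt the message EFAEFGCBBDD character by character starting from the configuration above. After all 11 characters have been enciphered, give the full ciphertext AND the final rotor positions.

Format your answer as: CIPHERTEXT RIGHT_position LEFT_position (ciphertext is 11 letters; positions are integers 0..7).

Answer: GDHGABFCHHH 1 7

Derivation:
Char 1 ('E'): step: R->7, L=5; E->plug->H->R->H->L->E->refl->C->L'->F->R'->G->plug->G
Char 2 ('F'): step: R->0, L->6 (L advanced); F->plug->F->R->E->L->B->refl->A->L'->F->R'->D->plug->D
Char 3 ('A'): step: R->1, L=6; A->plug->A->R->B->L->F->refl->H->L'->D->R'->E->plug->H
Char 4 ('E'): step: R->2, L=6; E->plug->H->R->A->L->C->refl->E->L'->H->R'->G->plug->G
Char 5 ('F'): step: R->3, L=6; F->plug->F->R->G->L->D->refl->G->L'->C->R'->A->plug->A
Char 6 ('G'): step: R->4, L=6; G->plug->G->R->H->L->E->refl->C->L'->A->R'->B->plug->B
Char 7 ('C'): step: R->5, L=6; C->plug->C->R->C->L->G->refl->D->L'->G->R'->F->plug->F
Char 8 ('B'): step: R->6, L=6; B->plug->B->R->B->L->F->refl->H->L'->D->R'->C->plug->C
Char 9 ('B'): step: R->7, L=6; B->plug->B->R->C->L->G->refl->D->L'->G->R'->E->plug->H
Char 10 ('D'): step: R->0, L->7 (L advanced); D->plug->D->R->F->L->C->refl->E->L'->A->R'->E->plug->H
Char 11 ('D'): step: R->1, L=7; D->plug->D->R->H->L->B->refl->A->L'->D->R'->E->plug->H
Final: ciphertext=GDHGABFCHHH, RIGHT=1, LEFT=7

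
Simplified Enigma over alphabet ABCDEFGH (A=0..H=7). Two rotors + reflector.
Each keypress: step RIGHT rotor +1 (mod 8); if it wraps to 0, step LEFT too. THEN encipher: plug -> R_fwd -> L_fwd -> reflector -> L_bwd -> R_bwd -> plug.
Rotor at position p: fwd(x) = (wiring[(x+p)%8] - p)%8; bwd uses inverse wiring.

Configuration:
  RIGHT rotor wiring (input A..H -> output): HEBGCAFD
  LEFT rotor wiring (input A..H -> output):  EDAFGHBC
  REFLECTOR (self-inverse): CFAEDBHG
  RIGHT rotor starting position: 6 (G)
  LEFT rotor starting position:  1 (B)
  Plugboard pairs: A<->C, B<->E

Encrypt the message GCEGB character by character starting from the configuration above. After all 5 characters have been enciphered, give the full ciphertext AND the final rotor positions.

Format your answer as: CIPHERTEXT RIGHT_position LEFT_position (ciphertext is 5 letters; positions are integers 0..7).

Answer: CHFDF 3 2

Derivation:
Char 1 ('G'): step: R->7, L=1; G->plug->G->R->B->L->H->refl->G->L'->E->R'->A->plug->C
Char 2 ('C'): step: R->0, L->2 (L advanced); C->plug->A->R->H->L->B->refl->F->L'->D->R'->H->plug->H
Char 3 ('E'): step: R->1, L=2; E->plug->B->R->A->L->G->refl->H->L'->E->R'->F->plug->F
Char 4 ('G'): step: R->2, L=2; G->plug->G->R->F->L->A->refl->C->L'->G->R'->D->plug->D
Char 5 ('B'): step: R->3, L=2; B->plug->E->R->A->L->G->refl->H->L'->E->R'->F->plug->F
Final: ciphertext=CHFDF, RIGHT=3, LEFT=2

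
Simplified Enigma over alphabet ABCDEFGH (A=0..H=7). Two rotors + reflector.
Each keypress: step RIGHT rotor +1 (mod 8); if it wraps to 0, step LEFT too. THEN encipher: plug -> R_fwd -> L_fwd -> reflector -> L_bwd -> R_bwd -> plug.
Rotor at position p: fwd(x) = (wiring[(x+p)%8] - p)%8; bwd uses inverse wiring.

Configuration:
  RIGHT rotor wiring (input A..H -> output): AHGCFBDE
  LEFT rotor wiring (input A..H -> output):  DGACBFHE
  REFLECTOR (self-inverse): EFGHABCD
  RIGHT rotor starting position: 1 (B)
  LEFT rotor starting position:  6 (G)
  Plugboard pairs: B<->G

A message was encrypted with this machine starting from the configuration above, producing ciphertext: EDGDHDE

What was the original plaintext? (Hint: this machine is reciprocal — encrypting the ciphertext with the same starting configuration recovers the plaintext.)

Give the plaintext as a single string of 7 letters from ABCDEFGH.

Answer: AGFBAFC

Derivation:
Char 1 ('E'): step: R->2, L=6; E->plug->E->R->B->L->G->refl->C->L'->E->R'->A->plug->A
Char 2 ('D'): step: R->3, L=6; D->plug->D->R->A->L->B->refl->F->L'->C->R'->B->plug->G
Char 3 ('G'): step: R->4, L=6; G->plug->B->R->F->L->E->refl->A->L'->D->R'->F->plug->F
Char 4 ('D'): step: R->5, L=6; D->plug->D->R->D->L->A->refl->E->L'->F->R'->G->plug->B
Char 5 ('H'): step: R->6, L=6; H->plug->H->R->D->L->A->refl->E->L'->F->R'->A->plug->A
Char 6 ('D'): step: R->7, L=6; D->plug->D->R->H->L->H->refl->D->L'->G->R'->F->plug->F
Char 7 ('E'): step: R->0, L->7 (L advanced); E->plug->E->R->F->L->C->refl->G->L'->G->R'->C->plug->C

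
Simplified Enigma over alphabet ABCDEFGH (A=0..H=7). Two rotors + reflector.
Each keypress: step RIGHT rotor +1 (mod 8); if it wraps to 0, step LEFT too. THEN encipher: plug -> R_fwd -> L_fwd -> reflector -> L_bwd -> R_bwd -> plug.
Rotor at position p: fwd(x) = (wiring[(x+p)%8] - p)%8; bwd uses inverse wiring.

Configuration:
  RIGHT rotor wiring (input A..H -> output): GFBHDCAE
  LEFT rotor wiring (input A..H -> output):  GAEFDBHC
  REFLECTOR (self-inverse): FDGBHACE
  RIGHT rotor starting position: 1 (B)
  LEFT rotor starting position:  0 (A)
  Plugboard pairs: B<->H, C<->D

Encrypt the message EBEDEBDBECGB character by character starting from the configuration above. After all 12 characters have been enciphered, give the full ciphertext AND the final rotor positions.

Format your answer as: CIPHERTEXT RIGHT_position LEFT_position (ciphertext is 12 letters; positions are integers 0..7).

Char 1 ('E'): step: R->2, L=0; E->plug->E->R->G->L->H->refl->E->L'->C->R'->F->plug->F
Char 2 ('B'): step: R->3, L=0; B->plug->H->R->G->L->H->refl->E->L'->C->R'->G->plug->G
Char 3 ('E'): step: R->4, L=0; E->plug->E->R->C->L->E->refl->H->L'->G->R'->B->plug->H
Char 4 ('D'): step: R->5, L=0; D->plug->C->R->H->L->C->refl->G->L'->A->R'->E->plug->E
Char 5 ('E'): step: R->6, L=0; E->plug->E->R->D->L->F->refl->A->L'->B->R'->F->plug->F
Char 6 ('B'): step: R->7, L=0; B->plug->H->R->B->L->A->refl->F->L'->D->R'->G->plug->G
Char 7 ('D'): step: R->0, L->1 (L advanced); D->plug->C->R->B->L->D->refl->B->L'->G->R'->A->plug->A
Char 8 ('B'): step: R->1, L=1; B->plug->H->R->F->L->G->refl->C->L'->D->R'->G->plug->G
Char 9 ('E'): step: R->2, L=1; E->plug->E->R->G->L->B->refl->D->L'->B->R'->C->plug->D
Char 10 ('C'): step: R->3, L=1; C->plug->D->R->F->L->G->refl->C->L'->D->R'->F->plug->F
Char 11 ('G'): step: R->4, L=1; G->plug->G->R->F->L->G->refl->C->L'->D->R'->H->plug->B
Char 12 ('B'): step: R->5, L=1; B->plug->H->R->G->L->B->refl->D->L'->B->R'->D->plug->C
Final: ciphertext=FGHEFGAGDFBC, RIGHT=5, LEFT=1

Answer: FGHEFGAGDFBC 5 1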